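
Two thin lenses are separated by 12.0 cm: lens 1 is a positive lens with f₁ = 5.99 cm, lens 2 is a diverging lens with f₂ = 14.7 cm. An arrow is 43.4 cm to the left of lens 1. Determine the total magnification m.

Lens 1: 1/d_i1 = 1/(5.99) − 1/(43.4) = 0.1439, so d_i1 = 6.949 cm; m₁ = −d_i1/d_o1 = -0.1601.
d_o2 = 12.0 − (6.949) = 5.051 cm.
f₂ = −14.7 cm (diverging).
Lens 2: 1/d_i2 = 1/(-14.7) − 1/(5.051) = -0.2660, so d_i2 = -3.759 cm; m₂ = −d_i2/d_o2 = +0.7443.
m = m₁·m₂ = (-0.1601)(+0.7443) = -0.119.

m = -0.119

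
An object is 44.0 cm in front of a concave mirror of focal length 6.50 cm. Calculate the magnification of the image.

m = -0.173

1/d_i = 1/f − 1/d_o = 1/(6.500) − 1/(44.0) = 0.1311, so d_i = 7.627 cm.
m = −d_i/d_o = −(7.627)/(44.0) = -0.173.
The image is real, inverted and reduced, in front of the mirror.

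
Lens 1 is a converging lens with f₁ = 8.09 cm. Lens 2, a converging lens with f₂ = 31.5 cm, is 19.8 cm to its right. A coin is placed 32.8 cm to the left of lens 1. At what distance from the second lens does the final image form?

Lens 1: 1/d_i1 = 1/f₁ − 1/d_o1 = 1/(8.09) − 1/(32.8) = 0.09312, so d_i1 = 10.74 cm.
The intermediate image is 10.74 cm to the right of lens 1, which is 19.8 − (10.74) = 9.060 cm to the left of lens 2, so d_o2 = +9.060 cm.
Lens 2: 1/d_i2 = 1/f₂ − 1/d_o2 = 1/(31.5) − 1/(9.060) = -0.07863, so d_i2 = -12.7 cm.
The final image is virtual, 12.7 cm to the left of lens 2 (overall magnification ≈ -0.46).

12.7 cm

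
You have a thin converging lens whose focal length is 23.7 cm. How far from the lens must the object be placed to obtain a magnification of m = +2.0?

11.8 cm

m = −d_i/d_o ⇒ d_i = −m·d_o.
1/f = 1/d_o + 1/d_i = 1/d_o − 1/(m·d_o) = (1 − 1/m)/d_o, so d_o = f(1 − 1/m) = (23.70)(1 − 1/(+2.0)) = 11.8 cm.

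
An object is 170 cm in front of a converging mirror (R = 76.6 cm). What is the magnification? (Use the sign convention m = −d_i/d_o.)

m = -0.291

f = R/2 = 76.6/2 = 38.30 cm.
1/d_i = 1/f − 1/d_o = 1/(38.30) − 1/(170) = 0.02023, so d_i = 49.44 cm.
m = −d_i/d_o = −(49.44)/(170) = -0.291.
The image is real, inverted and reduced, in front of the mirror.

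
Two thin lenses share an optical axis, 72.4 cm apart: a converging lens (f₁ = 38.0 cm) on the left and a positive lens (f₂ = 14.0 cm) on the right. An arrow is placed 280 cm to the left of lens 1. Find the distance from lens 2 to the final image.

Lens 1: 1/d_i1 = 1/f₁ − 1/d_o1 = 1/(38.0) − 1/(280) = 0.02274, so d_i1 = 43.97 cm.
The intermediate image is 43.97 cm to the right of lens 1, which is 72.4 − (43.97) = 28.43 cm to the left of lens 2, so d_o2 = +28.43 cm.
Lens 2: 1/d_i2 = 1/f₂ − 1/d_o2 = 1/(14.0) − 1/(28.43) = 0.03625, so d_i2 = 27.6 cm.
The final image is real, 27.6 cm to the right of lens 2 (overall magnification ≈ 0.15).

27.6 cm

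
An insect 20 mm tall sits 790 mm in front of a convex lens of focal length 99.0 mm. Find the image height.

1/d_i = 1/f − 1/d_o = 1/(99.00) − 1/(790) = 0.008835, so d_i = 113.2 mm.
m = −d_i/d_o = -0.1433.
|h_i| = |m|·h_o = 0.1433 × 20 = 2.87 mm. The image is real, inverted and reduced, on the far side of the lens.

2.87 mm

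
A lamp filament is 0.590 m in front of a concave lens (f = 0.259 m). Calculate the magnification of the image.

m = +0.305

For a concave lens, f = -0.259 m.
1/d_i = 1/f − 1/d_o = 1/(-0.2590) − 1/(0.590) = -5.556, so d_i = -0.1800 m.
m = −d_i/d_o = −(-0.1800)/(0.590) = +0.305.
The image is virtual, upright and reduced, on the same side as the object.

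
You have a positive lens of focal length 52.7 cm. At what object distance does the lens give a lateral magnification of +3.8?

m = −d_i/d_o ⇒ d_i = −m·d_o.
1/f = 1/d_o + 1/d_i = 1/d_o − 1/(m·d_o) = (1 − 1/m)/d_o, so d_o = f(1 − 1/m) = (52.70)(1 − 1/(+3.8)) = 38.8 cm.

38.8 cm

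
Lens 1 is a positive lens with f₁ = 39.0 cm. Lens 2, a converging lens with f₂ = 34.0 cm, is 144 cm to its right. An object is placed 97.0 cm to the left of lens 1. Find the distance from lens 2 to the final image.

Lens 1: 1/d_i1 = 1/f₁ − 1/d_o1 = 1/(39.0) − 1/(97.0) = 0.01533, so d_i1 = 65.22 cm.
The intermediate image is 65.22 cm to the right of lens 1, which is 144 − (65.22) = 78.78 cm to the left of lens 2, so d_o2 = +78.78 cm.
Lens 2: 1/d_i2 = 1/f₂ − 1/d_o2 = 1/(34.0) − 1/(78.78) = 0.01672, so d_i2 = 59.8 cm.
The final image is real, 59.8 cm to the right of lens 2 (overall magnification ≈ 0.51).

59.8 cm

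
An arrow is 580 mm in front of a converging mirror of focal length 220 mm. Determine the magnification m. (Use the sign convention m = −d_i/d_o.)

m = -0.611

1/d_i = 1/f − 1/d_o = 1/(220.0) − 1/(580) = 0.002821, so d_i = 354.4 mm.
m = −d_i/d_o = −(354.4)/(580) = -0.611.
The image is real, inverted and reduced, in front of the mirror.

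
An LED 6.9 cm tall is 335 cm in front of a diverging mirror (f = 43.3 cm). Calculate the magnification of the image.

m = +0.114

For a diverging mirror, f = -43.3 cm.
1/d_i = 1/f − 1/d_o = 1/(-43.30) − 1/(335) = -0.02608, so d_i = -38.34 cm.
m = −d_i/d_o = −(-38.34)/(335) = +0.114.
The image is virtual, upright and reduced, behind the mirror.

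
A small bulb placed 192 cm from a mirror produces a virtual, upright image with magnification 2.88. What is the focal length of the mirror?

m = −d_i/d_o ⇒ d_i = −m·d_o = −(+2.88)·(192) = -553.0 cm.
1/f = 1/d_o + 1/d_i = 1/(192) + 1/(-553.0) = 0.003400, so f = 294 cm.
Since f is positive, the mirror is concave.

f = 294 cm (concave)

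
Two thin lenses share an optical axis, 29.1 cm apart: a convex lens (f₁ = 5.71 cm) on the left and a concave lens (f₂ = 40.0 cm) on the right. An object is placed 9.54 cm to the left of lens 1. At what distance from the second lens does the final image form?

10.8 cm

Lens 1: 1/d_i1 = 1/f₁ − 1/d_o1 = 1/(5.71) − 1/(9.54) = 0.07031, so d_i1 = 14.22 cm.
The intermediate image is 14.22 cm to the right of lens 1, which is 29.1 − (14.22) = 14.88 cm to the left of lens 2, so d_o2 = +14.88 cm.
Lens 2 is diverging, so f₂ = −40.0 cm.
Lens 2: 1/d_i2 = 1/f₂ − 1/d_o2 = 1/(-40.0) − 1/(14.88) = -0.09220, so d_i2 = -10.8 cm.
The final image is virtual, 10.8 cm to the left of lens 2 (overall magnification ≈ -1.1).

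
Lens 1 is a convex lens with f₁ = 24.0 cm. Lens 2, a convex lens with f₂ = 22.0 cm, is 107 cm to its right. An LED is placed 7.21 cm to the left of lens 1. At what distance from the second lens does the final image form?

27.1 cm

Lens 1: 1/d_i1 = 1/f₁ − 1/d_o1 = 1/(24.0) − 1/(7.21) = -0.09703, so d_i1 = -10.31 cm.
The intermediate image is 10.31 cm to the left of lens 1 (virtual), which is 107 − (-10.31) = 117.3 cm to the left of lens 2, so d_o2 = +117.3 cm.
Lens 2: 1/d_i2 = 1/f₂ − 1/d_o2 = 1/(22.0) − 1/(117.3) = 0.03693, so d_i2 = 27.1 cm.
The final image is real, 27.1 cm to the right of lens 2 (overall magnification ≈ -0.33).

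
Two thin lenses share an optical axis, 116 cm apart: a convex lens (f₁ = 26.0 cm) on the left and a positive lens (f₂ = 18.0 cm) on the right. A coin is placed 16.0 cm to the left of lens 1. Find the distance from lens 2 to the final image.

20.3 cm

Lens 1: 1/d_i1 = 1/f₁ − 1/d_o1 = 1/(26.0) − 1/(16.0) = -0.02404, so d_i1 = -41.60 cm.
The intermediate image is 41.60 cm to the left of lens 1 (virtual), which is 116 − (-41.60) = 157.6 cm to the left of lens 2, so d_o2 = +157.6 cm.
Lens 2: 1/d_i2 = 1/f₂ − 1/d_o2 = 1/(18.0) − 1/(157.6) = 0.04921, so d_i2 = 20.3 cm.
The final image is real, 20.3 cm to the right of lens 2 (overall magnification ≈ -0.34).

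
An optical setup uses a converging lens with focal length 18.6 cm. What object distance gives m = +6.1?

15.6 cm

m = −d_i/d_o ⇒ d_i = −m·d_o.
1/f = 1/d_o + 1/d_i = 1/d_o − 1/(m·d_o) = (1 − 1/m)/d_o, so d_o = f(1 − 1/m) = (18.60)(1 − 1/(+6.1)) = 15.6 cm.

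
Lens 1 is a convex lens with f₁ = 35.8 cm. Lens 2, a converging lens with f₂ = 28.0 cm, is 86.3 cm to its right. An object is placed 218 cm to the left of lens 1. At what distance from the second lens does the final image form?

Lens 1: 1/d_i1 = 1/f₁ − 1/d_o1 = 1/(35.8) − 1/(218) = 0.02335, so d_i1 = 42.83 cm.
The intermediate image is 42.83 cm to the right of lens 1, which is 86.3 − (42.83) = 43.47 cm to the left of lens 2, so d_o2 = +43.47 cm.
Lens 2: 1/d_i2 = 1/f₂ − 1/d_o2 = 1/(28.0) − 1/(43.47) = 0.01271, so d_i2 = 78.7 cm.
The final image is real, 78.7 cm to the right of lens 2 (overall magnification ≈ 0.36).

78.7 cm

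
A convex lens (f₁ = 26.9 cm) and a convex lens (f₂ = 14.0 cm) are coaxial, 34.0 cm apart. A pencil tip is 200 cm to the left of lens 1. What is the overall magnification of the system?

m = -0.196

Lens 1: 1/d_i1 = 1/(26.9) − 1/(200) = 0.03217, so d_i1 = 31.08 cm; m₁ = −d_i1/d_o1 = -0.1554.
d_o2 = 34.0 − (31.08) = 2.920 cm.
Lens 2: 1/d_i2 = 1/(14.0) − 1/(2.920) = -0.2710, so d_i2 = -3.690 cm; m₂ = −d_i2/d_o2 = +1.264.
m = m₁·m₂ = (-0.1554)(+1.264) = -0.196.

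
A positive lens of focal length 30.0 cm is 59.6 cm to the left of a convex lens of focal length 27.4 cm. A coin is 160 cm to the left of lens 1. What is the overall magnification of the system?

m = -1.34

Lens 1: 1/d_i1 = 1/(30.0) − 1/(160) = 0.02708, so d_i1 = 36.92 cm; m₁ = −d_i1/d_o1 = -0.2308.
d_o2 = 59.6 − (36.92) = 22.68 cm.
Lens 2: 1/d_i2 = 1/(27.4) − 1/(22.68) = -0.007595, so d_i2 = -131.7 cm; m₂ = −d_i2/d_o2 = +5.805.
m = m₁·m₂ = (-0.2308)(+5.805) = -1.34.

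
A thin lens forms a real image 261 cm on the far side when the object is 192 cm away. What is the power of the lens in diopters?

d_i = +261 cm.
1/f = 1/d_o + 1/d_i = 1/(192) + 1/(261) = 0.009040 cm⁻¹.
f = 110.6 cm = 1.106 m, so P = 1/f = +0.904 D.

P = +0.904 D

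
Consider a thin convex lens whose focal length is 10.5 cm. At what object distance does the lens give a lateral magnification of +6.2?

8.81 cm

m = −d_i/d_o ⇒ d_i = −m·d_o.
1/f = 1/d_o + 1/d_i = 1/d_o − 1/(m·d_o) = (1 − 1/m)/d_o, so d_o = f(1 − 1/m) = (10.50)(1 − 1/(+6.2)) = 8.81 cm.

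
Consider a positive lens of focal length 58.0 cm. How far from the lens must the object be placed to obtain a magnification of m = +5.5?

m = −d_i/d_o ⇒ d_i = −m·d_o.
1/f = 1/d_o + 1/d_i = 1/d_o − 1/(m·d_o) = (1 − 1/m)/d_o, so d_o = f(1 − 1/m) = (58.00)(1 − 1/(+5.5)) = 47.5 cm.

47.5 cm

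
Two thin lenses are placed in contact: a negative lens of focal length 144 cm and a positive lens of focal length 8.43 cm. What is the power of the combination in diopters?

P₁ = 1/f₁ = 1/(-1.44 m) = -0.6944 D; P₂ = 1/f₂ = 1/(0.0843 m) = +11.86 D.
For thin lenses in contact, P = P₁ + P₂ = (-0.6944) + (+11.86) = +11.2 D.

P = +11.2 D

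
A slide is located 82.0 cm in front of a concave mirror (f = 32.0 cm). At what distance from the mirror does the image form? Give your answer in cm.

Mirror equation: 1/v = 1/f − 1/u = 1/(32.00) − 1/(82.0) = 0.03125 − 0.01220 = 0.01905, so v = 52.5 cm.
The image is real, inverted and reduced, in front of the mirror.

52.5 cm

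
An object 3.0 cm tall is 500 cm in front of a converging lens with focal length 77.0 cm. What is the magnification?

1/d_i = 1/f − 1/d_o = 1/(77.00) − 1/(500) = 0.01099, so d_i = 91.02 cm.
m = −d_i/d_o = −(91.02)/(500) = -0.182.
The image is real, inverted and reduced, on the far side of the lens.

m = -0.182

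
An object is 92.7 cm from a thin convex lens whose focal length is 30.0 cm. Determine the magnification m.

m = -0.478

1/d_i = 1/f − 1/d_o = 1/(30.00) − 1/(92.7) = 0.02255, so d_i = 44.35 cm.
m = −d_i/d_o = −(44.35)/(92.7) = -0.478.
The image is real, inverted and reduced, on the far side of the lens.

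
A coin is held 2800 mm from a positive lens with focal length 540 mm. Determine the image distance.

Thin-lens equation: 1/s_i = 1/f − 1/s_o = 1/(540.0) − 1/(2800) = 0.001852 − 0.0003571 = 0.001495, so s_i = 669 mm.
The image is real, inverted and reduced, on the far side of the lens.

669 mm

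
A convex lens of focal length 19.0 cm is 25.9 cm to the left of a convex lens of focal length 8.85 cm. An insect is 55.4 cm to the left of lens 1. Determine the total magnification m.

Lens 1: 1/d_i1 = 1/(19.0) − 1/(55.4) = 0.03458, so d_i1 = 28.92 cm; m₁ = −d_i1/d_o1 = -0.5220.
d_o2 = 25.9 − (28.92) = -3.020 cm (virtual object).
Lens 2: 1/d_i2 = 1/(8.85) − 1/(-3.020) = 0.4441, so d_i2 = 2.252 cm; m₂ = −d_i2/d_o2 = +0.7456.
m = m₁·m₂ = (-0.5220)(+0.7456) = -0.389.

m = -0.389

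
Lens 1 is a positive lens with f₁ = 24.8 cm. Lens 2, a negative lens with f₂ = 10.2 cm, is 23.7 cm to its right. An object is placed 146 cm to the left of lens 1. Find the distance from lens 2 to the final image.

15.6 cm

Lens 1: 1/d_i1 = 1/f₁ − 1/d_o1 = 1/(24.8) − 1/(146) = 0.03347, so d_i1 = 29.87 cm.
The intermediate image is 29.87 cm to the right of lens 1, which lies 6.170 cm to the right of lens 2 — a virtual object — so d_o2 = −6.170 cm.
Lens 2 is diverging, so f₂ = −10.2 cm.
Lens 2: 1/d_i2 = 1/f₂ − 1/d_o2 = 1/(-10.2) − 1/(-6.170) = 0.06404, so d_i2 = 15.6 cm.
The final image is real, 15.6 cm to the right of lens 2 (overall magnification ≈ -0.52).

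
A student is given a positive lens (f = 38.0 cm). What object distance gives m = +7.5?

m = −d_i/d_o ⇒ d_i = −m·d_o.
1/f = 1/d_o + 1/d_i = 1/d_o − 1/(m·d_o) = (1 − 1/m)/d_o, so d_o = f(1 − 1/m) = (38.00)(1 − 1/(+7.5)) = 32.9 cm.

32.9 cm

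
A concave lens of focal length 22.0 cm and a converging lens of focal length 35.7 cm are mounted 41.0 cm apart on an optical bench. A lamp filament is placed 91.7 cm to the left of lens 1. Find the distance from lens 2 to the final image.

Lens 1 is diverging, so f₁ = −22.0 cm.
Lens 1: 1/d_i1 = 1/f₁ − 1/d_o1 = 1/(-22.0) − 1/(91.7) = -0.05636, so d_i1 = -17.74 cm.
The intermediate image is 17.74 cm to the left of lens 1 (virtual), which is 41.0 − (-17.74) = 58.74 cm to the left of lens 2, so d_o2 = +58.74 cm.
Lens 2: 1/d_i2 = 1/f₂ − 1/d_o2 = 1/(35.7) − 1/(58.74) = 0.01099, so d_i2 = 91.0 cm.
The final image is real, 91.0 cm to the right of lens 2 (overall magnification ≈ -0.30).

91.0 cm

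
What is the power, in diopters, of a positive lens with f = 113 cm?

f = 113 cm = 1.13 m.
P = 1/f = 1/(1.13 m) = +0.885 D.

P = +0.885 D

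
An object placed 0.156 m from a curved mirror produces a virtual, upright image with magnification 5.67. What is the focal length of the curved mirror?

f = 0.189 m (concave)

m = −d_i/d_o ⇒ d_i = −m·d_o = −(+5.67)·(0.156) = -0.8845 m.
1/f = 1/d_o + 1/d_i = 1/(0.156) + 1/(-0.8845) = 5.280, so f = 0.189 m.
Since f is positive, the curved mirror is concave.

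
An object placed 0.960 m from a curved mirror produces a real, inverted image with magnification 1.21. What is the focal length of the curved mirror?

f = 0.526 m (concave)

m = −d_i/d_o ⇒ d_i = −m·d_o = −(-1.21)·(0.960) = 1.162 m.
1/f = 1/d_o + 1/d_i = 1/(0.960) + 1/(1.162) = 1.902, so f = 0.526 m.
Since f is positive, the curved mirror is concave.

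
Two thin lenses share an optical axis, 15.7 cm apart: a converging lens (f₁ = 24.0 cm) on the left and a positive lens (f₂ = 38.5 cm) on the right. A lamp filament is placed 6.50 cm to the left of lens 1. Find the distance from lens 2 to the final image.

68.2 cm

Lens 1: 1/d_i1 = 1/f₁ − 1/d_o1 = 1/(24.0) − 1/(6.50) = -0.1122, so d_i1 = -8.914 cm.
The intermediate image is 8.914 cm to the left of lens 1 (virtual), which is 15.7 − (-8.914) = 24.61 cm to the left of lens 2, so d_o2 = +24.61 cm.
Lens 2: 1/d_i2 = 1/f₂ − 1/d_o2 = 1/(38.5) − 1/(24.61) = -0.01466, so d_i2 = -68.2 cm.
The final image is virtual, 68.2 cm to the left of lens 2 (overall magnification ≈ 3.8).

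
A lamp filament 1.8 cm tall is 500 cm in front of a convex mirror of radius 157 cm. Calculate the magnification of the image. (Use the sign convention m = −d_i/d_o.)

f = R/2 = 157/2 = 78.50 cm; for a convex mirror, f = -78.50 cm.
1/d_i = 1/f − 1/d_o = 1/(-78.50) − 1/(500) = -0.01474, so d_i = -67.85 cm.
m = −d_i/d_o = −(-67.85)/(500) = +0.136.
The image is virtual, upright and reduced, behind the mirror.

m = +0.136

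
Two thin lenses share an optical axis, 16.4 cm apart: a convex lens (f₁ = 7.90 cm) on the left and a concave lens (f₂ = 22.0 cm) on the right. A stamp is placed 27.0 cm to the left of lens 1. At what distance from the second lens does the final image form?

Lens 1: 1/d_i1 = 1/f₁ − 1/d_o1 = 1/(7.90) − 1/(27.0) = 0.08955, so d_i1 = 11.17 cm.
The intermediate image is 11.17 cm to the right of lens 1, which is 16.4 − (11.17) = 5.230 cm to the left of lens 2, so d_o2 = +5.230 cm.
Lens 2 is diverging, so f₂ = −22.0 cm.
Lens 2: 1/d_i2 = 1/f₂ − 1/d_o2 = 1/(-22.0) − 1/(5.230) = -0.2367, so d_i2 = -4.23 cm.
The final image is virtual, 4.23 cm to the left of lens 2 (overall magnification ≈ -0.33).

4.23 cm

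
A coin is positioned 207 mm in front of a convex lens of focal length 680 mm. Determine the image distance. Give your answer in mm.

298 mm

Thin-lens equation: 1/s_i = 1/f − 1/s_o = 1/(680.0) − 1/(207) = 0.001471 − 0.004831 = -0.003360, so s_i = -298 mm.
The image is virtual, upright and enlarged, on the same side as the object.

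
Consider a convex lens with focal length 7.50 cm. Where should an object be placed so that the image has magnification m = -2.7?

m = −d_i/d_o ⇒ d_i = −m·d_o.
1/f = 1/d_o + 1/d_i = 1/d_o − 1/(m·d_o) = (1 − 1/m)/d_o, so d_o = f(1 − 1/m) = (7.500)(1 − 1/(-2.7)) = 10.3 cm.

10.3 cm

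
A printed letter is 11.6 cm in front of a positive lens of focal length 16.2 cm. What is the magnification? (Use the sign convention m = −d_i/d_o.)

1/d_i = 1/f − 1/d_o = 1/(16.20) − 1/(11.6) = -0.02448, so d_i = -40.85 cm.
m = −d_i/d_o = −(-40.85)/(11.6) = +3.52.
The image is virtual, upright and enlarged, on the same side as the object.

m = +3.52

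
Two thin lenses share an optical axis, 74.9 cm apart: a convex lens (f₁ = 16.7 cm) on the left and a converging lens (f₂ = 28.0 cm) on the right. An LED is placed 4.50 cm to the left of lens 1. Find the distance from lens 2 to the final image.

Lens 1: 1/d_i1 = 1/f₁ − 1/d_o1 = 1/(16.7) − 1/(4.50) = -0.1623, so d_i1 = -6.160 cm.
The intermediate image is 6.160 cm to the left of lens 1 (virtual), which is 74.9 − (-6.160) = 81.06 cm to the left of lens 2, so d_o2 = +81.06 cm.
Lens 2: 1/d_i2 = 1/f₂ − 1/d_o2 = 1/(28.0) − 1/(81.06) = 0.02338, so d_i2 = 42.8 cm.
The final image is real, 42.8 cm to the right of lens 2 (overall magnification ≈ -0.72).

42.8 cm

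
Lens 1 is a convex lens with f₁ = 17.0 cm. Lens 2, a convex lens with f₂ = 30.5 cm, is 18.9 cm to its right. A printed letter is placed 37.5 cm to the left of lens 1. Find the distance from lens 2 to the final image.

8.71 cm

Lens 1: 1/d_i1 = 1/f₁ − 1/d_o1 = 1/(17.0) − 1/(37.5) = 0.03216, so d_i1 = 31.10 cm.
The intermediate image is 31.10 cm to the right of lens 1, which lies 12.20 cm to the right of lens 2 — a virtual object — so d_o2 = −12.20 cm.
Lens 2: 1/d_i2 = 1/f₂ − 1/d_o2 = 1/(30.5) − 1/(-12.20) = 0.1148, so d_i2 = 8.71 cm.
The final image is real, 8.71 cm to the right of lens 2 (overall magnification ≈ -0.59).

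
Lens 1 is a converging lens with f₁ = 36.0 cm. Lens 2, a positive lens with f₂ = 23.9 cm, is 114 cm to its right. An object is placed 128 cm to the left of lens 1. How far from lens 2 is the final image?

38.2 cm

Lens 1: 1/d_i1 = 1/f₁ − 1/d_o1 = 1/(36.0) − 1/(128) = 0.01997, so d_i1 = 50.09 cm.
The intermediate image is 50.09 cm to the right of lens 1, which is 114 − (50.09) = 63.91 cm to the left of lens 2, so d_o2 = +63.91 cm.
Lens 2: 1/d_i2 = 1/f₂ − 1/d_o2 = 1/(23.9) − 1/(63.91) = 0.02619, so d_i2 = 38.2 cm.
The final image is real, 38.2 cm to the right of lens 2 (overall magnification ≈ 0.23).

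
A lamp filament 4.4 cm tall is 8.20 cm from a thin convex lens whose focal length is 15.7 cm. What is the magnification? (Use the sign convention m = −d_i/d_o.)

m = +2.09

1/d_i = 1/f − 1/d_o = 1/(15.70) − 1/(8.20) = -0.05826, so d_i = -17.17 cm.
m = −d_i/d_o = −(-17.17)/(8.20) = +2.09.
The image is virtual, upright and enlarged, on the same side as the object.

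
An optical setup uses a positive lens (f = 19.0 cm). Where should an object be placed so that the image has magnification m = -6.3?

22.0 cm

m = −d_i/d_o ⇒ d_i = −m·d_o.
1/f = 1/d_o + 1/d_i = 1/d_o − 1/(m·d_o) = (1 − 1/m)/d_o, so d_o = f(1 − 1/m) = (19.00)(1 − 1/(-6.3)) = 22.0 cm.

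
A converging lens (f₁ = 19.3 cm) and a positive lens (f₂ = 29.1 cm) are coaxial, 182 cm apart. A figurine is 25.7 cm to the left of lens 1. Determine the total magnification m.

Lens 1: 1/d_i1 = 1/(19.3) − 1/(25.7) = 0.01290, so d_i1 = 77.50 cm; m₁ = −d_i1/d_o1 = -3.016.
d_o2 = 182 − (77.50) = 104.5 cm.
Lens 2: 1/d_i2 = 1/(29.1) − 1/(104.5) = 0.02479, so d_i2 = 40.33 cm; m₂ = −d_i2/d_o2 = -0.3859.
m = m₁·m₂ = (-3.016)(-0.3859) = +1.16.

m = +1.16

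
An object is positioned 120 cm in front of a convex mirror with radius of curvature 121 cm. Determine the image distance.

40.2 cm

f = R/2 = 121/2 = 60.50 cm; for a convex mirror, f = -60.50 cm.
Mirror equation: 1/s_i = 1/f − 1/s_o = 1/(-60.50) − 1/(120) = -0.01653 − 0.008333 = -0.02486, so s_i = -40.2 cm.
The image is virtual, upright and reduced, behind the mirror.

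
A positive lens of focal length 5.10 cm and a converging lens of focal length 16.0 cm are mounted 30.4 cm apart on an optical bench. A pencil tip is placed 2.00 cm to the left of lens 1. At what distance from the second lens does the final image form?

Lens 1: 1/d_i1 = 1/f₁ − 1/d_o1 = 1/(5.10) − 1/(2.00) = -0.3039, so d_i1 = -3.290 cm.
The intermediate image is 3.290 cm to the left of lens 1 (virtual), which is 30.4 − (-3.290) = 33.69 cm to the left of lens 2, so d_o2 = +33.69 cm.
Lens 2: 1/d_i2 = 1/f₂ − 1/d_o2 = 1/(16.0) − 1/(33.69) = 0.03282, so d_i2 = 30.5 cm.
The final image is real, 30.5 cm to the right of lens 2 (overall magnification ≈ -1.5).

30.5 cm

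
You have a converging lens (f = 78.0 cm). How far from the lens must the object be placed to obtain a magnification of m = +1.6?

29.2 cm

m = −d_i/d_o ⇒ d_i = −m·d_o.
1/f = 1/d_o + 1/d_i = 1/d_o − 1/(m·d_o) = (1 − 1/m)/d_o, so d_o = f(1 − 1/m) = (78.00)(1 − 1/(+1.6)) = 29.2 cm.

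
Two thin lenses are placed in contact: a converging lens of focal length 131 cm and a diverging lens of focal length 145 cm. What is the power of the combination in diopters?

P = +0.0737 D

P₁ = 1/f₁ = 1/(1.31 m) = +0.7634 D; P₂ = 1/f₂ = 1/(-1.45 m) = -0.6897 D.
For thin lenses in contact, P = P₁ + P₂ = (+0.7634) + (-0.6897) = +0.0737 D.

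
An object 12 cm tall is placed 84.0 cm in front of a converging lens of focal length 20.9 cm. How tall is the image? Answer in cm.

1/d_i = 1/f − 1/d_o = 1/(20.90) − 1/(84.0) = 0.03594, so d_i = 27.82 cm.
m = −d_i/d_o = -0.3312.
|h_i| = |m|·h_o = 0.3312 × 12 = 3.97 cm. The image is real, inverted and reduced, on the far side of the lens.

3.97 cm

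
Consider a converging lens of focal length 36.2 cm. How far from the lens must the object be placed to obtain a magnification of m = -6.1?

42.1 cm

m = −d_i/d_o ⇒ d_i = −m·d_o.
1/f = 1/d_o + 1/d_i = 1/d_o − 1/(m·d_o) = (1 − 1/m)/d_o, so d_o = f(1 − 1/m) = (36.20)(1 − 1/(-6.1)) = 42.1 cm.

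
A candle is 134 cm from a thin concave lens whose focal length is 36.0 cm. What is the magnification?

m = +0.212

For a concave lens, f = -36.0 cm.
1/d_i = 1/f − 1/d_o = 1/(-36.00) − 1/(134) = -0.03524, so d_i = -28.38 cm.
m = −d_i/d_o = −(-28.38)/(134) = +0.212.
The image is virtual, upright and reduced, on the same side as the object.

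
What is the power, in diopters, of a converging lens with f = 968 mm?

P = +1.03 D

f = 96.8 cm = 0.968 m.
P = 1/f = 1/(0.968 m) = +1.03 D.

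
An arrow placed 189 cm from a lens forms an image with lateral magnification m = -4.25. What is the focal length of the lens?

f = 153 cm (converging)

m = −d_i/d_o ⇒ d_i = −m·d_o = −(-4.25)·(189) = 803.2 cm.
1/f = 1/d_o + 1/d_i = 1/(189) + 1/(803.2) = 0.006536, so f = 153 cm.
Since f is positive, the lens is converging.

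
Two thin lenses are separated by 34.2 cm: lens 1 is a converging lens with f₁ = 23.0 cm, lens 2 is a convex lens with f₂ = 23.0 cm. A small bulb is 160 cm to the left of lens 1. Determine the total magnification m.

Lens 1: 1/d_i1 = 1/(23.0) − 1/(160) = 0.03723, so d_i1 = 26.86 cm; m₁ = −d_i1/d_o1 = -0.1679.
d_o2 = 34.2 − (26.86) = 7.340 cm.
Lens 2: 1/d_i2 = 1/(23.0) − 1/(7.340) = -0.09276, so d_i2 = -10.78 cm; m₂ = −d_i2/d_o2 = +1.469.
m = m₁·m₂ = (-0.1679)(+1.469) = -0.247.

m = -0.247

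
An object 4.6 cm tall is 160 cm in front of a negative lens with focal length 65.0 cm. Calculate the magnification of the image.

m = +0.289

For a negative lens, f = -65.0 cm.
1/d_i = 1/f − 1/d_o = 1/(-65.00) − 1/(160) = -0.02163, so d_i = -46.22 cm.
m = −d_i/d_o = −(-46.22)/(160) = +0.289.
The image is virtual, upright and reduced, on the same side as the object.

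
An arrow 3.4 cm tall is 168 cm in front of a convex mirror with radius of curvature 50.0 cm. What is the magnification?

m = +0.130

f = R/2 = 50.0/2 = 25.00 cm; for a convex mirror, f = -25.00 cm.
1/d_i = 1/f − 1/d_o = 1/(-25.00) − 1/(168) = -0.04595, so d_i = -21.76 cm.
m = −d_i/d_o = −(-21.76)/(168) = +0.130.
The image is virtual, upright and reduced, behind the mirror.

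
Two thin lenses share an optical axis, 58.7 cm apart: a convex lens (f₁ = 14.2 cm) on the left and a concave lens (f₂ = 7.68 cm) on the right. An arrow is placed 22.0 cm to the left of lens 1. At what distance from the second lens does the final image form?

5.44 cm

Lens 1: 1/d_i1 = 1/f₁ − 1/d_o1 = 1/(14.2) − 1/(22.0) = 0.02497, so d_i1 = 40.05 cm.
The intermediate image is 40.05 cm to the right of lens 1, which is 58.7 − (40.05) = 18.65 cm to the left of lens 2, so d_o2 = +18.65 cm.
Lens 2 is diverging, so f₂ = −7.68 cm.
Lens 2: 1/d_i2 = 1/f₂ − 1/d_o2 = 1/(-7.68) − 1/(18.65) = -0.1838, so d_i2 = -5.44 cm.
The final image is virtual, 5.44 cm to the left of lens 2 (overall magnification ≈ -0.53).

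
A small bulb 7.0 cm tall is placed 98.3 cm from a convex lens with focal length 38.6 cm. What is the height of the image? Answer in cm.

4.53 cm

1/d_i = 1/f − 1/d_o = 1/(38.60) − 1/(98.3) = 0.01573, so d_i = 63.56 cm.
m = −d_i/d_o = -0.6466.
|h_i| = |m|·h_o = 0.6466 × 7.0 = 4.53 cm. The image is real, inverted and reduced, on the far side of the lens.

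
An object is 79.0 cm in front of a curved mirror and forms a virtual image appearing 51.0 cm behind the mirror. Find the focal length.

Virtual image ⇒ d_i = −51.0 cm.
1/f = 1/d_o + 1/d_i = 1/(79.0) + 1/(-51.0) = -0.006950, so f = -144 cm.
Since f is negative, the curved mirror is convex.

f = -144 cm (convex)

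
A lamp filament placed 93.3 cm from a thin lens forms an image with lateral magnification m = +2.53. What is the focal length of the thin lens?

f = 154 cm (converging)

m = −d_i/d_o ⇒ d_i = −m·d_o = −(+2.53)·(93.3) = -236.0 cm.
1/f = 1/d_o + 1/d_i = 1/(93.3) + 1/(-236.0) = 0.006481, so f = 154 cm.
Since f is positive, the thin lens is converging.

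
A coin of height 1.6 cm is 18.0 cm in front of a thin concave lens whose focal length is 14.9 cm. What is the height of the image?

For a concave lens, f = -14.9 cm.
1/d_i = 1/f − 1/d_o = 1/(-14.90) − 1/(18.0) = -0.1227, so d_i = -8.152 cm.
m = −d_i/d_o = +0.4529.
|h_i| = |m|·h_o = 0.4529 × 1.6 = 0.725 cm. The image is virtual, upright and reduced, on the same side as the object.

0.725 cm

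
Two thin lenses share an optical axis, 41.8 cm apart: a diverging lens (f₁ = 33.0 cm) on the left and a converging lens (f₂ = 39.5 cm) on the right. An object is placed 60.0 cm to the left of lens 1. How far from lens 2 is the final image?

Lens 1 is diverging, so f₁ = −33.0 cm.
Lens 1: 1/d_i1 = 1/f₁ − 1/d_o1 = 1/(-33.0) − 1/(60.0) = -0.04697, so d_i1 = -21.29 cm.
The intermediate image is 21.29 cm to the left of lens 1 (virtual), which is 41.8 − (-21.29) = 63.09 cm to the left of lens 2, so d_o2 = +63.09 cm.
Lens 2: 1/d_i2 = 1/f₂ − 1/d_o2 = 1/(39.5) − 1/(63.09) = 0.009466, so d_i2 = 106 cm.
The final image is real, 106 cm to the right of lens 2 (overall magnification ≈ -0.59).

106 cm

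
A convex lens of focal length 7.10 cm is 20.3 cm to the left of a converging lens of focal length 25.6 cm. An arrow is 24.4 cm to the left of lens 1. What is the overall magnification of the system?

m = -0.686

Lens 1: 1/d_i1 = 1/(7.10) − 1/(24.4) = 0.09986, so d_i1 = 10.01 cm; m₁ = −d_i1/d_o1 = -0.4102.
d_o2 = 20.3 − (10.01) = 10.29 cm.
Lens 2: 1/d_i2 = 1/(25.6) − 1/(10.29) = -0.05812, so d_i2 = -17.21 cm; m₂ = −d_i2/d_o2 = +1.672.
m = m₁·m₂ = (-0.4102)(+1.672) = -0.686.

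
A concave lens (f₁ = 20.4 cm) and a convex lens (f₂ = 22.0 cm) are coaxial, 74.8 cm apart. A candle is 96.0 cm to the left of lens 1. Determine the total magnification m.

m = -0.0554

f₁ = −20.4 cm (diverging).
Lens 1: 1/d_i1 = 1/(-20.4) − 1/(96.0) = -0.05944, so d_i1 = -16.82 cm; m₁ = −d_i1/d_o1 = +0.1752.
d_o2 = 74.8 − (-16.82) = 91.62 cm.
Lens 2: 1/d_i2 = 1/(22.0) − 1/(91.62) = 0.03454, so d_i2 = 28.95 cm; m₂ = −d_i2/d_o2 = -0.3160.
m = m₁·m₂ = (+0.1752)(-0.3160) = -0.0554.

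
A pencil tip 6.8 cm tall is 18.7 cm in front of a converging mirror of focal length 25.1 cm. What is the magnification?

1/d_i = 1/f − 1/d_o = 1/(25.10) − 1/(18.7) = -0.01364, so d_i = -73.34 cm.
m = −d_i/d_o = −(-73.34)/(18.7) = +3.92.
The image is virtual, upright and enlarged, behind the mirror.

m = +3.92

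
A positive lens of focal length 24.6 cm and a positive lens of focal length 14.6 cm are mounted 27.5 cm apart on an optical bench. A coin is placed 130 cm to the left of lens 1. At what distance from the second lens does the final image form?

Lens 1: 1/d_i1 = 1/f₁ − 1/d_o1 = 1/(24.6) − 1/(130) = 0.03296, so d_i1 = 30.34 cm.
The intermediate image is 30.34 cm to the right of lens 1, which lies 2.840 cm to the right of lens 2 — a virtual object — so d_o2 = −2.840 cm.
Lens 2: 1/d_i2 = 1/f₂ − 1/d_o2 = 1/(14.6) − 1/(-2.840) = 0.4206, so d_i2 = 2.38 cm.
The final image is real, 2.38 cm to the right of lens 2 (overall magnification ≈ -0.20).

2.38 cm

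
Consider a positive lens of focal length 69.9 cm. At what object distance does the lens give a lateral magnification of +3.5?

49.9 cm

m = −d_i/d_o ⇒ d_i = −m·d_o.
1/f = 1/d_o + 1/d_i = 1/d_o − 1/(m·d_o) = (1 − 1/m)/d_o, so d_o = f(1 − 1/m) = (69.90)(1 − 1/(+3.5)) = 49.9 cm.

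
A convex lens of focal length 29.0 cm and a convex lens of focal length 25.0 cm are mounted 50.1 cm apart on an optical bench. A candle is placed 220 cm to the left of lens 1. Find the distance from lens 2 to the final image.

50.3 cm

Lens 1: 1/d_i1 = 1/f₁ − 1/d_o1 = 1/(29.0) − 1/(220) = 0.02994, so d_i1 = 33.40 cm.
The intermediate image is 33.40 cm to the right of lens 1, which is 50.1 − (33.40) = 16.70 cm to the left of lens 2, so d_o2 = +16.70 cm.
Lens 2: 1/d_i2 = 1/f₂ − 1/d_o2 = 1/(25.0) − 1/(16.70) = -0.01988, so d_i2 = -50.3 cm.
The final image is virtual, 50.3 cm to the left of lens 2 (overall magnification ≈ -0.46).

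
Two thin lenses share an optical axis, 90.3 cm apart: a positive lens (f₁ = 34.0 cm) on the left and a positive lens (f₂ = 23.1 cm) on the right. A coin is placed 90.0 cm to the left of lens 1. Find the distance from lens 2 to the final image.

65.6 cm

Lens 1: 1/d_i1 = 1/f₁ − 1/d_o1 = 1/(34.0) − 1/(90.0) = 0.01830, so d_i1 = 54.64 cm.
The intermediate image is 54.64 cm to the right of lens 1, which is 90.3 − (54.64) = 35.66 cm to the left of lens 2, so d_o2 = +35.66 cm.
Lens 2: 1/d_i2 = 1/f₂ − 1/d_o2 = 1/(23.1) − 1/(35.66) = 0.01525, so d_i2 = 65.6 cm.
The final image is real, 65.6 cm to the right of lens 2 (overall magnification ≈ 1.1).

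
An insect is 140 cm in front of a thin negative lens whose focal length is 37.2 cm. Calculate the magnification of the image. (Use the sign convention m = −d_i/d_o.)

For a negative lens, f = -37.2 cm.
1/d_i = 1/f − 1/d_o = 1/(-37.20) − 1/(140) = -0.03402, so d_i = -29.39 cm.
m = −d_i/d_o = −(-29.39)/(140) = +0.210.
The image is virtual, upright and reduced, on the same side as the object.

m = +0.210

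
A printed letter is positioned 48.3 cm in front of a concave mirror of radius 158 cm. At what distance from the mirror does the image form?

124 cm

f = R/2 = 158/2 = 79.00 cm.
Mirror equation: 1/s_i = 1/f − 1/s_o = 1/(79.00) − 1/(48.3) = 0.01266 − 0.02070 = -0.008046, so s_i = -124 cm.
The image is virtual, upright and enlarged, behind the mirror.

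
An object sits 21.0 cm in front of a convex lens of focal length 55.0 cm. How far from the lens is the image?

Lens equation: 1/v = 1/f − 1/u = 1/(55.00) − 1/(21.0) = 0.01818 − 0.04762 = -0.02944, so v = -34.0 cm.
The image is virtual, upright and enlarged, on the same side as the object.

34.0 cm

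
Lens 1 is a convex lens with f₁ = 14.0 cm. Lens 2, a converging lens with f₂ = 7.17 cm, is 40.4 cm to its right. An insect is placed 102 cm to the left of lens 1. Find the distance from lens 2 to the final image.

10.2 cm

Lens 1: 1/d_i1 = 1/f₁ − 1/d_o1 = 1/(14.0) − 1/(102) = 0.06162, so d_i1 = 16.23 cm.
The intermediate image is 16.23 cm to the right of lens 1, which is 40.4 − (16.23) = 24.17 cm to the left of lens 2, so d_o2 = +24.17 cm.
Lens 2: 1/d_i2 = 1/f₂ − 1/d_o2 = 1/(7.17) − 1/(24.17) = 0.09810, so d_i2 = 10.2 cm.
The final image is real, 10.2 cm to the right of lens 2 (overall magnification ≈ 0.067).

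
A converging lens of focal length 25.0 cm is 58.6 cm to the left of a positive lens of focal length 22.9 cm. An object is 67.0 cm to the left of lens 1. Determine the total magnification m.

m = -3.26

Lens 1: 1/d_i1 = 1/(25.0) − 1/(67.0) = 0.02507, so d_i1 = 39.88 cm; m₁ = −d_i1/d_o1 = -0.5952.
d_o2 = 58.6 − (39.88) = 18.72 cm.
Lens 2: 1/d_i2 = 1/(22.9) − 1/(18.72) = -0.009751, so d_i2 = -102.6 cm; m₂ = −d_i2/d_o2 = +5.478.
m = m₁·m₂ = (-0.5952)(+5.478) = -3.26.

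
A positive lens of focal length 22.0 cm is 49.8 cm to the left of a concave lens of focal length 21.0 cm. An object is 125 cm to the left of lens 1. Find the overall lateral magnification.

m = -0.102

Lens 1: 1/d_i1 = 1/(22.0) − 1/(125) = 0.03745, so d_i1 = 26.70 cm; m₁ = −d_i1/d_o1 = -0.2136.
d_o2 = 49.8 − (26.70) = 23.10 cm.
f₂ = −21.0 cm (diverging).
Lens 2: 1/d_i2 = 1/(-21.0) − 1/(23.10) = -0.09091, so d_i2 = -11.00 cm; m₂ = −d_i2/d_o2 = +0.4762.
m = m₁·m₂ = (-0.2136)(+0.4762) = -0.102.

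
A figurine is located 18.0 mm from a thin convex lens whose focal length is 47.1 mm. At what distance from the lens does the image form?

29.1 mm

Lens equation: 1/d_i = 1/f − 1/d_o = 1/(47.10) − 1/(18.0) = 0.02123 − 0.05556 = -0.03432, so d_i = -29.1 mm.
The image is virtual, upright and enlarged, on the same side as the object.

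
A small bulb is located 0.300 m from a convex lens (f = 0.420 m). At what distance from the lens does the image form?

Lens equation: 1/q = 1/f − 1/p = 1/(0.4200) − 1/(0.300) = 2.381 − 3.333 = -0.9524, so q = -1.05 m.
The image is virtual, upright and enlarged, on the same side as the object.

1.05 m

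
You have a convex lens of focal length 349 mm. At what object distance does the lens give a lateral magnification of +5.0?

m = −d_i/d_o ⇒ d_i = −m·d_o.
1/f = 1/d_o + 1/d_i = 1/d_o − 1/(m·d_o) = (1 − 1/m)/d_o, so d_o = f(1 − 1/m) = (349.0)(1 − 1/(+5.0)) = 279 mm.

279 mm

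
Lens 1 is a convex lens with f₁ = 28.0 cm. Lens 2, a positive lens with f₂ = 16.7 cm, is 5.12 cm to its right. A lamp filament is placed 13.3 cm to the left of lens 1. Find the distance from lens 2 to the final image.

Lens 1: 1/d_i1 = 1/f₁ − 1/d_o1 = 1/(28.0) − 1/(13.3) = -0.03947, so d_i1 = -25.33 cm.
The intermediate image is 25.33 cm to the left of lens 1 (virtual), which is 5.12 − (-25.33) = 30.45 cm to the left of lens 2, so d_o2 = +30.45 cm.
Lens 2: 1/d_i2 = 1/f₂ − 1/d_o2 = 1/(16.7) − 1/(30.45) = 0.02704, so d_i2 = 37.0 cm.
The final image is real, 37.0 cm to the right of lens 2 (overall magnification ≈ -2.3).

37.0 cm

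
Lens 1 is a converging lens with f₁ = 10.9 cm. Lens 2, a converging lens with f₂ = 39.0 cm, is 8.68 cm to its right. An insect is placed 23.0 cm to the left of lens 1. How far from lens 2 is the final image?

9.20 cm

Lens 1: 1/d_i1 = 1/f₁ − 1/d_o1 = 1/(10.9) − 1/(23.0) = 0.04826, so d_i1 = 20.72 cm.
The intermediate image is 20.72 cm to the right of lens 1, which lies 12.04 cm to the right of lens 2 — a virtual object — so d_o2 = −12.04 cm.
Lens 2: 1/d_i2 = 1/f₂ − 1/d_o2 = 1/(39.0) − 1/(-12.04) = 0.1087, so d_i2 = 9.20 cm.
The final image is real, 9.20 cm to the right of lens 2 (overall magnification ≈ -0.69).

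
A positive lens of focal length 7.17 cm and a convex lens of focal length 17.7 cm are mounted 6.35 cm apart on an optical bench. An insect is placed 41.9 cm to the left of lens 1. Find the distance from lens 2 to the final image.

Lens 1: 1/d_i1 = 1/f₁ − 1/d_o1 = 1/(7.17) − 1/(41.9) = 0.1156, so d_i1 = 8.650 cm.
The intermediate image is 8.650 cm to the right of lens 1, which lies 2.300 cm to the right of lens 2 — a virtual object — so d_o2 = −2.300 cm.
Lens 2: 1/d_i2 = 1/f₂ − 1/d_o2 = 1/(17.7) − 1/(-2.300) = 0.4913, so d_i2 = 2.04 cm.
The final image is real, 2.04 cm to the right of lens 2 (overall magnification ≈ -0.18).

2.04 cm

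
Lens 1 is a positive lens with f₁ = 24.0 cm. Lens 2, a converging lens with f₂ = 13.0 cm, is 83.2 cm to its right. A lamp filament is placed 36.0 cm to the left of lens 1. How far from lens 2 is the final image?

Lens 1: 1/d_i1 = 1/f₁ − 1/d_o1 = 1/(24.0) − 1/(36.0) = 0.01389, so d_i1 = 72.00 cm.
The intermediate image is 72.00 cm to the right of lens 1, which is 83.2 − (72.00) = 11.20 cm to the left of lens 2, so d_o2 = +11.20 cm.
Lens 2: 1/d_i2 = 1/f₂ − 1/d_o2 = 1/(13.0) − 1/(11.20) = -0.01236, so d_i2 = -80.9 cm.
The final image is virtual, 80.9 cm to the left of lens 2 (overall magnification ≈ -14).

80.9 cm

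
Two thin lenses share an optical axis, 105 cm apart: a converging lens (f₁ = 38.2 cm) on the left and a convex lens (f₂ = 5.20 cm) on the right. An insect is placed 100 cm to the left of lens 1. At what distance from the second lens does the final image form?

Lens 1: 1/d_i1 = 1/f₁ − 1/d_o1 = 1/(38.2) − 1/(100) = 0.01618, so d_i1 = 61.81 cm.
The intermediate image is 61.81 cm to the right of lens 1, which is 105 − (61.81) = 43.19 cm to the left of lens 2, so d_o2 = +43.19 cm.
Lens 2: 1/d_i2 = 1/f₂ − 1/d_o2 = 1/(5.20) − 1/(43.19) = 0.1692, so d_i2 = 5.91 cm.
The final image is real, 5.91 cm to the right of lens 2 (overall magnification ≈ 0.085).

5.91 cm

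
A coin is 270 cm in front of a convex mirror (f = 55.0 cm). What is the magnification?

m = +0.169

For a convex mirror, f = -55.0 cm.
1/d_i = 1/f − 1/d_o = 1/(-55.00) − 1/(270) = -0.02189, so d_i = -45.69 cm.
m = −d_i/d_o = −(-45.69)/(270) = +0.169.
The image is virtual, upright and reduced, behind the mirror.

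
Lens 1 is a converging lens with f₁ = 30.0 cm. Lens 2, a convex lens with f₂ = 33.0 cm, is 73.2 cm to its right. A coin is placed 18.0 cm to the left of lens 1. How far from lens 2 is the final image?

Lens 1: 1/d_i1 = 1/f₁ − 1/d_o1 = 1/(30.0) − 1/(18.0) = -0.02222, so d_i1 = -45.00 cm.
The intermediate image is 45.00 cm to the left of lens 1 (virtual), which is 73.2 − (-45.00) = 118.2 cm to the left of lens 2, so d_o2 = +118.2 cm.
Lens 2: 1/d_i2 = 1/f₂ − 1/d_o2 = 1/(33.0) − 1/(118.2) = 0.02184, so d_i2 = 45.8 cm.
The final image is real, 45.8 cm to the right of lens 2 (overall magnification ≈ -0.97).

45.8 cm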